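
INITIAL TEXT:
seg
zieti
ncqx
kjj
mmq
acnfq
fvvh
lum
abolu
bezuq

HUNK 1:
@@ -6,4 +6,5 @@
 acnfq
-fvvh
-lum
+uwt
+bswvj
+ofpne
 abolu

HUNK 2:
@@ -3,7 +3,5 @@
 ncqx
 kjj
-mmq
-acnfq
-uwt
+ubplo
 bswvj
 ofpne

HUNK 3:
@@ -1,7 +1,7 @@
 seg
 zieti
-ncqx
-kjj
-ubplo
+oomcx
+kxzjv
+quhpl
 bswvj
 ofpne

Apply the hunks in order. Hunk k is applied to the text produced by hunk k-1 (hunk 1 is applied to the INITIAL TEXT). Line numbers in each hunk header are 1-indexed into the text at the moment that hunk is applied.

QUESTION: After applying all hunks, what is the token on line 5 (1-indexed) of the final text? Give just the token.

Hunk 1: at line 6 remove [fvvh,lum] add [uwt,bswvj,ofpne] -> 11 lines: seg zieti ncqx kjj mmq acnfq uwt bswvj ofpne abolu bezuq
Hunk 2: at line 3 remove [mmq,acnfq,uwt] add [ubplo] -> 9 lines: seg zieti ncqx kjj ubplo bswvj ofpne abolu bezuq
Hunk 3: at line 1 remove [ncqx,kjj,ubplo] add [oomcx,kxzjv,quhpl] -> 9 lines: seg zieti oomcx kxzjv quhpl bswvj ofpne abolu bezuq
Final line 5: quhpl

Answer: quhpl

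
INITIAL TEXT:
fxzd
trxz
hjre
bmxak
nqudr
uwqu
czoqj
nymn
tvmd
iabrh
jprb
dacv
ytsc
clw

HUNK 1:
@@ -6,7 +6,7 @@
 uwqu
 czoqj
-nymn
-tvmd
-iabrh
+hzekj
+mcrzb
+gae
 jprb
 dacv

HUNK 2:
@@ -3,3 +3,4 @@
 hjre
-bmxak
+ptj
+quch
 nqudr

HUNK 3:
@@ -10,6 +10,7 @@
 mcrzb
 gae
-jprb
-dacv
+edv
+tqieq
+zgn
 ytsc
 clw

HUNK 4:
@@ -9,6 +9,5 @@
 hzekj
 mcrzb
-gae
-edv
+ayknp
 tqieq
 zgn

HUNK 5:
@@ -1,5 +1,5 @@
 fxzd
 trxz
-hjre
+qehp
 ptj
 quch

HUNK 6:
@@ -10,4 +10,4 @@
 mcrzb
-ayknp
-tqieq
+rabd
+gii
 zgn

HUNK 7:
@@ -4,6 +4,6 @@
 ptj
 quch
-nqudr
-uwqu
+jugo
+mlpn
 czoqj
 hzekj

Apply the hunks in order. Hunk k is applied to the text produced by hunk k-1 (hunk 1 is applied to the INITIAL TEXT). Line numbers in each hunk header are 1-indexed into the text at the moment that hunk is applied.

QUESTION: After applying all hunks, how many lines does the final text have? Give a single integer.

Hunk 1: at line 6 remove [nymn,tvmd,iabrh] add [hzekj,mcrzb,gae] -> 14 lines: fxzd trxz hjre bmxak nqudr uwqu czoqj hzekj mcrzb gae jprb dacv ytsc clw
Hunk 2: at line 3 remove [bmxak] add [ptj,quch] -> 15 lines: fxzd trxz hjre ptj quch nqudr uwqu czoqj hzekj mcrzb gae jprb dacv ytsc clw
Hunk 3: at line 10 remove [jprb,dacv] add [edv,tqieq,zgn] -> 16 lines: fxzd trxz hjre ptj quch nqudr uwqu czoqj hzekj mcrzb gae edv tqieq zgn ytsc clw
Hunk 4: at line 9 remove [gae,edv] add [ayknp] -> 15 lines: fxzd trxz hjre ptj quch nqudr uwqu czoqj hzekj mcrzb ayknp tqieq zgn ytsc clw
Hunk 5: at line 1 remove [hjre] add [qehp] -> 15 lines: fxzd trxz qehp ptj quch nqudr uwqu czoqj hzekj mcrzb ayknp tqieq zgn ytsc clw
Hunk 6: at line 10 remove [ayknp,tqieq] add [rabd,gii] -> 15 lines: fxzd trxz qehp ptj quch nqudr uwqu czoqj hzekj mcrzb rabd gii zgn ytsc clw
Hunk 7: at line 4 remove [nqudr,uwqu] add [jugo,mlpn] -> 15 lines: fxzd trxz qehp ptj quch jugo mlpn czoqj hzekj mcrzb rabd gii zgn ytsc clw
Final line count: 15

Answer: 15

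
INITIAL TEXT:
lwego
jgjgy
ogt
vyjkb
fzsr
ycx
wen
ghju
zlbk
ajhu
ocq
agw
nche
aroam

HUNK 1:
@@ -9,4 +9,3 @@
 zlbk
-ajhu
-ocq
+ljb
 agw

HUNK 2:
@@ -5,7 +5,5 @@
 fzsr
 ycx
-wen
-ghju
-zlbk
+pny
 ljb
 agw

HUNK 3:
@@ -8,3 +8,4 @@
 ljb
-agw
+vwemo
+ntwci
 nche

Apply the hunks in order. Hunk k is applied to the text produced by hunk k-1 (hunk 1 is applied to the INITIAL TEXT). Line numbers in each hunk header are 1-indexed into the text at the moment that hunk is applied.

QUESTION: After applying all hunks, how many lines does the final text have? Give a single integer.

Answer: 12

Derivation:
Hunk 1: at line 9 remove [ajhu,ocq] add [ljb] -> 13 lines: lwego jgjgy ogt vyjkb fzsr ycx wen ghju zlbk ljb agw nche aroam
Hunk 2: at line 5 remove [wen,ghju,zlbk] add [pny] -> 11 lines: lwego jgjgy ogt vyjkb fzsr ycx pny ljb agw nche aroam
Hunk 3: at line 8 remove [agw] add [vwemo,ntwci] -> 12 lines: lwego jgjgy ogt vyjkb fzsr ycx pny ljb vwemo ntwci nche aroam
Final line count: 12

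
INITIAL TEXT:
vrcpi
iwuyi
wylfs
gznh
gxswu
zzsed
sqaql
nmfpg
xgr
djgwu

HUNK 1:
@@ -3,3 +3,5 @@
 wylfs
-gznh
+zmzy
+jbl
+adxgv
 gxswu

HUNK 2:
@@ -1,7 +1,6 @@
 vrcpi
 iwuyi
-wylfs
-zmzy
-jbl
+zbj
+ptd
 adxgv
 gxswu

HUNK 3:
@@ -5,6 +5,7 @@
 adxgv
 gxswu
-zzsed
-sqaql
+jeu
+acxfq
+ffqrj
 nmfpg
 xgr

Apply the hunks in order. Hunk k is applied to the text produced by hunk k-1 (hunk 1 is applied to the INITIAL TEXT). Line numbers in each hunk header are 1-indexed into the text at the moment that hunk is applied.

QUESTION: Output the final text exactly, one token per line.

Hunk 1: at line 3 remove [gznh] add [zmzy,jbl,adxgv] -> 12 lines: vrcpi iwuyi wylfs zmzy jbl adxgv gxswu zzsed sqaql nmfpg xgr djgwu
Hunk 2: at line 1 remove [wylfs,zmzy,jbl] add [zbj,ptd] -> 11 lines: vrcpi iwuyi zbj ptd adxgv gxswu zzsed sqaql nmfpg xgr djgwu
Hunk 3: at line 5 remove [zzsed,sqaql] add [jeu,acxfq,ffqrj] -> 12 lines: vrcpi iwuyi zbj ptd adxgv gxswu jeu acxfq ffqrj nmfpg xgr djgwu

Answer: vrcpi
iwuyi
zbj
ptd
adxgv
gxswu
jeu
acxfq
ffqrj
nmfpg
xgr
djgwu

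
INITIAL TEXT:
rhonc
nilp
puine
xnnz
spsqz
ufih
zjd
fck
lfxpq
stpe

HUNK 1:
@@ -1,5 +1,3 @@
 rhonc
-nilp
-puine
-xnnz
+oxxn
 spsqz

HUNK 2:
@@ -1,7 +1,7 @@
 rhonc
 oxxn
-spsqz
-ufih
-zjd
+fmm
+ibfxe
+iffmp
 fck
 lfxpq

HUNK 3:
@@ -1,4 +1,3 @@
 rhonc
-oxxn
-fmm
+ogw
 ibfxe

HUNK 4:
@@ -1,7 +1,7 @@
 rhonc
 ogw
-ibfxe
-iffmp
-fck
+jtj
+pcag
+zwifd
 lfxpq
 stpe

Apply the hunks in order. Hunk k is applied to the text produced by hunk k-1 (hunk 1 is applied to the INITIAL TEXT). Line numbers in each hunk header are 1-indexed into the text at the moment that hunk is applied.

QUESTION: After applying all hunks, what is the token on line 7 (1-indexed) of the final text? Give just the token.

Answer: stpe

Derivation:
Hunk 1: at line 1 remove [nilp,puine,xnnz] add [oxxn] -> 8 lines: rhonc oxxn spsqz ufih zjd fck lfxpq stpe
Hunk 2: at line 1 remove [spsqz,ufih,zjd] add [fmm,ibfxe,iffmp] -> 8 lines: rhonc oxxn fmm ibfxe iffmp fck lfxpq stpe
Hunk 3: at line 1 remove [oxxn,fmm] add [ogw] -> 7 lines: rhonc ogw ibfxe iffmp fck lfxpq stpe
Hunk 4: at line 1 remove [ibfxe,iffmp,fck] add [jtj,pcag,zwifd] -> 7 lines: rhonc ogw jtj pcag zwifd lfxpq stpe
Final line 7: stpe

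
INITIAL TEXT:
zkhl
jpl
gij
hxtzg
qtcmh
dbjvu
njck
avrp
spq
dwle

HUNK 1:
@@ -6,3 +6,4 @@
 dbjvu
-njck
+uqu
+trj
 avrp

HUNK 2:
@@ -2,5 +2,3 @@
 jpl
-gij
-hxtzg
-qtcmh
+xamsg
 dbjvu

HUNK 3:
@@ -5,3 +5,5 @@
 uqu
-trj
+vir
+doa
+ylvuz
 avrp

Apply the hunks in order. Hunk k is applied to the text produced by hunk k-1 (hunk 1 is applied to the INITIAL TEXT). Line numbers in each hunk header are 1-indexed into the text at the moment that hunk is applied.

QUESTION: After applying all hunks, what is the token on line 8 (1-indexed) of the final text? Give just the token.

Answer: ylvuz

Derivation:
Hunk 1: at line 6 remove [njck] add [uqu,trj] -> 11 lines: zkhl jpl gij hxtzg qtcmh dbjvu uqu trj avrp spq dwle
Hunk 2: at line 2 remove [gij,hxtzg,qtcmh] add [xamsg] -> 9 lines: zkhl jpl xamsg dbjvu uqu trj avrp spq dwle
Hunk 3: at line 5 remove [trj] add [vir,doa,ylvuz] -> 11 lines: zkhl jpl xamsg dbjvu uqu vir doa ylvuz avrp spq dwle
Final line 8: ylvuz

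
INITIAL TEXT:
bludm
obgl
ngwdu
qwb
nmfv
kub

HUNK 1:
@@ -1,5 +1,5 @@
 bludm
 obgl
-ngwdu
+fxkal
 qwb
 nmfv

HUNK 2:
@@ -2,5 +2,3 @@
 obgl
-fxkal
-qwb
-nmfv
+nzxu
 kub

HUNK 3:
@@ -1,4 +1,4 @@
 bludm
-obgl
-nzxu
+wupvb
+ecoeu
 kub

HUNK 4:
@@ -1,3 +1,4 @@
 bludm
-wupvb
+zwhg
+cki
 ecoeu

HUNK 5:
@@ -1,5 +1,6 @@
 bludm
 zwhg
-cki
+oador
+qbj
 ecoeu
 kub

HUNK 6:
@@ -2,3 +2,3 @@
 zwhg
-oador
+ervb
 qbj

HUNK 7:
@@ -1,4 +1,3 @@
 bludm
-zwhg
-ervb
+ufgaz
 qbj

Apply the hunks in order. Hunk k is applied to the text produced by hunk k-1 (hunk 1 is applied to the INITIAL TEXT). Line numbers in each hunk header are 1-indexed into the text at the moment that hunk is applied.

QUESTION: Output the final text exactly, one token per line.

Answer: bludm
ufgaz
qbj
ecoeu
kub

Derivation:
Hunk 1: at line 1 remove [ngwdu] add [fxkal] -> 6 lines: bludm obgl fxkal qwb nmfv kub
Hunk 2: at line 2 remove [fxkal,qwb,nmfv] add [nzxu] -> 4 lines: bludm obgl nzxu kub
Hunk 3: at line 1 remove [obgl,nzxu] add [wupvb,ecoeu] -> 4 lines: bludm wupvb ecoeu kub
Hunk 4: at line 1 remove [wupvb] add [zwhg,cki] -> 5 lines: bludm zwhg cki ecoeu kub
Hunk 5: at line 1 remove [cki] add [oador,qbj] -> 6 lines: bludm zwhg oador qbj ecoeu kub
Hunk 6: at line 2 remove [oador] add [ervb] -> 6 lines: bludm zwhg ervb qbj ecoeu kub
Hunk 7: at line 1 remove [zwhg,ervb] add [ufgaz] -> 5 lines: bludm ufgaz qbj ecoeu kub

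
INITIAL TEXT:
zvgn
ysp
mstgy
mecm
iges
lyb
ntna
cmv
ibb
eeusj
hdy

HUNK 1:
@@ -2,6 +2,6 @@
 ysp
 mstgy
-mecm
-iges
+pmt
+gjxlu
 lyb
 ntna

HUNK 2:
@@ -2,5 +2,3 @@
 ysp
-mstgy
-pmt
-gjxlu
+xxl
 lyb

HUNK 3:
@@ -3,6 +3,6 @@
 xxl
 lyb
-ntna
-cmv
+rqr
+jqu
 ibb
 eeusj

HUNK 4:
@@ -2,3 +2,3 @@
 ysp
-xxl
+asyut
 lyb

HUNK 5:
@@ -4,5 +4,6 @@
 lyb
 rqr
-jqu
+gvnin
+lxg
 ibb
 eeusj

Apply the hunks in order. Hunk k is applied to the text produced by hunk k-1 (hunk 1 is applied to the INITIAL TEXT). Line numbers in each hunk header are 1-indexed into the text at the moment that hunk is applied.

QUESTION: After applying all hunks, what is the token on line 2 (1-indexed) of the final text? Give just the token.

Hunk 1: at line 2 remove [mecm,iges] add [pmt,gjxlu] -> 11 lines: zvgn ysp mstgy pmt gjxlu lyb ntna cmv ibb eeusj hdy
Hunk 2: at line 2 remove [mstgy,pmt,gjxlu] add [xxl] -> 9 lines: zvgn ysp xxl lyb ntna cmv ibb eeusj hdy
Hunk 3: at line 3 remove [ntna,cmv] add [rqr,jqu] -> 9 lines: zvgn ysp xxl lyb rqr jqu ibb eeusj hdy
Hunk 4: at line 2 remove [xxl] add [asyut] -> 9 lines: zvgn ysp asyut lyb rqr jqu ibb eeusj hdy
Hunk 5: at line 4 remove [jqu] add [gvnin,lxg] -> 10 lines: zvgn ysp asyut lyb rqr gvnin lxg ibb eeusj hdy
Final line 2: ysp

Answer: ysp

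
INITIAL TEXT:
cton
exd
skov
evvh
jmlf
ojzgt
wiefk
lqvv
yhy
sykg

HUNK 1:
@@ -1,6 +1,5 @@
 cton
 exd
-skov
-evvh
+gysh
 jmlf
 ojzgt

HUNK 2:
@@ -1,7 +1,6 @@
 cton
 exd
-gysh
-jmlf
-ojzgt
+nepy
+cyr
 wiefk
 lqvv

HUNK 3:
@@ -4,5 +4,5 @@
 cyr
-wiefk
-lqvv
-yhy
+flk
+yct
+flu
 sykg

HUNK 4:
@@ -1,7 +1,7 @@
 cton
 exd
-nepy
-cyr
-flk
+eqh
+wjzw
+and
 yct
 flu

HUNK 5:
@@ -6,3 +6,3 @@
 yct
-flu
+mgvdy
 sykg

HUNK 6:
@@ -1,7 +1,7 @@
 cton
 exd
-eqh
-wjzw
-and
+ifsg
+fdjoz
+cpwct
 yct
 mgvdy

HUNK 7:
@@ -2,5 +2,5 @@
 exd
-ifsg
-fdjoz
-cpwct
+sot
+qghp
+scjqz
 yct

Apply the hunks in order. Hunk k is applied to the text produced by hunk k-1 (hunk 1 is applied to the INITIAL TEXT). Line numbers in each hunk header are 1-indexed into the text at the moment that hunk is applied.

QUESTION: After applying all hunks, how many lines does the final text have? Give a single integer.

Answer: 8

Derivation:
Hunk 1: at line 1 remove [skov,evvh] add [gysh] -> 9 lines: cton exd gysh jmlf ojzgt wiefk lqvv yhy sykg
Hunk 2: at line 1 remove [gysh,jmlf,ojzgt] add [nepy,cyr] -> 8 lines: cton exd nepy cyr wiefk lqvv yhy sykg
Hunk 3: at line 4 remove [wiefk,lqvv,yhy] add [flk,yct,flu] -> 8 lines: cton exd nepy cyr flk yct flu sykg
Hunk 4: at line 1 remove [nepy,cyr,flk] add [eqh,wjzw,and] -> 8 lines: cton exd eqh wjzw and yct flu sykg
Hunk 5: at line 6 remove [flu] add [mgvdy] -> 8 lines: cton exd eqh wjzw and yct mgvdy sykg
Hunk 6: at line 1 remove [eqh,wjzw,and] add [ifsg,fdjoz,cpwct] -> 8 lines: cton exd ifsg fdjoz cpwct yct mgvdy sykg
Hunk 7: at line 2 remove [ifsg,fdjoz,cpwct] add [sot,qghp,scjqz] -> 8 lines: cton exd sot qghp scjqz yct mgvdy sykg
Final line count: 8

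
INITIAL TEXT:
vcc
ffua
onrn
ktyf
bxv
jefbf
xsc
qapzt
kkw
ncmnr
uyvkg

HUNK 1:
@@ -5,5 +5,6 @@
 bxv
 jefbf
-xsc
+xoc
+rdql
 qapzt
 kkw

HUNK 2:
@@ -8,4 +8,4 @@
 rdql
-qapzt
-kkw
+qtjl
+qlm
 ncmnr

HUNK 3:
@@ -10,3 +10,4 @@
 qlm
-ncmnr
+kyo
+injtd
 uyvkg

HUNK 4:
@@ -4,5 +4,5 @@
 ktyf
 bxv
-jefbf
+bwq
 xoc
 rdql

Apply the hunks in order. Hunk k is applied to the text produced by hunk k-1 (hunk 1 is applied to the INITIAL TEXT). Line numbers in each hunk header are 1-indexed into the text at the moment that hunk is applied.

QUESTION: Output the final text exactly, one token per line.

Hunk 1: at line 5 remove [xsc] add [xoc,rdql] -> 12 lines: vcc ffua onrn ktyf bxv jefbf xoc rdql qapzt kkw ncmnr uyvkg
Hunk 2: at line 8 remove [qapzt,kkw] add [qtjl,qlm] -> 12 lines: vcc ffua onrn ktyf bxv jefbf xoc rdql qtjl qlm ncmnr uyvkg
Hunk 3: at line 10 remove [ncmnr] add [kyo,injtd] -> 13 lines: vcc ffua onrn ktyf bxv jefbf xoc rdql qtjl qlm kyo injtd uyvkg
Hunk 4: at line 4 remove [jefbf] add [bwq] -> 13 lines: vcc ffua onrn ktyf bxv bwq xoc rdql qtjl qlm kyo injtd uyvkg

Answer: vcc
ffua
onrn
ktyf
bxv
bwq
xoc
rdql
qtjl
qlm
kyo
injtd
uyvkg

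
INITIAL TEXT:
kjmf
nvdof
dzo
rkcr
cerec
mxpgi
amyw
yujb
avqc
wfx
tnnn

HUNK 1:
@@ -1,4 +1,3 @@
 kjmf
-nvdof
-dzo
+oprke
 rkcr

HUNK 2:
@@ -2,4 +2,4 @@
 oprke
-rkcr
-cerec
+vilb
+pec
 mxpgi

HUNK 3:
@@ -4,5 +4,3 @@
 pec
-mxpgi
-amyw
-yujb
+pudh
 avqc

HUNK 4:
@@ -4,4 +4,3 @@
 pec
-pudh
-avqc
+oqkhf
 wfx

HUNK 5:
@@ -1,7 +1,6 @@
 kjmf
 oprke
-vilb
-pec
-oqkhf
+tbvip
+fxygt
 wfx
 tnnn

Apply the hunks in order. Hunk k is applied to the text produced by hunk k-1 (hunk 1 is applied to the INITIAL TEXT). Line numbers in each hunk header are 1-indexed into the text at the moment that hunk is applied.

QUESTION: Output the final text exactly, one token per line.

Answer: kjmf
oprke
tbvip
fxygt
wfx
tnnn

Derivation:
Hunk 1: at line 1 remove [nvdof,dzo] add [oprke] -> 10 lines: kjmf oprke rkcr cerec mxpgi amyw yujb avqc wfx tnnn
Hunk 2: at line 2 remove [rkcr,cerec] add [vilb,pec] -> 10 lines: kjmf oprke vilb pec mxpgi amyw yujb avqc wfx tnnn
Hunk 3: at line 4 remove [mxpgi,amyw,yujb] add [pudh] -> 8 lines: kjmf oprke vilb pec pudh avqc wfx tnnn
Hunk 4: at line 4 remove [pudh,avqc] add [oqkhf] -> 7 lines: kjmf oprke vilb pec oqkhf wfx tnnn
Hunk 5: at line 1 remove [vilb,pec,oqkhf] add [tbvip,fxygt] -> 6 lines: kjmf oprke tbvip fxygt wfx tnnn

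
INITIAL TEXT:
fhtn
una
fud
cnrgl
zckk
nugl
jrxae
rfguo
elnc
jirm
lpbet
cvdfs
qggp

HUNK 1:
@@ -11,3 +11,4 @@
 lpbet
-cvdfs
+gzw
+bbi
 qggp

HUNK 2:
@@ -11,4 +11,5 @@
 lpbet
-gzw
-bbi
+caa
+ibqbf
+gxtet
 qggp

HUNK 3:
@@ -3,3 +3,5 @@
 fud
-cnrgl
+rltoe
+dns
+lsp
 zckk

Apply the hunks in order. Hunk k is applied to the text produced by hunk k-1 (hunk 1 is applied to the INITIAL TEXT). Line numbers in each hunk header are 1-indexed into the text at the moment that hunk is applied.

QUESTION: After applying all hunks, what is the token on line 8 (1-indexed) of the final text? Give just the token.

Answer: nugl

Derivation:
Hunk 1: at line 11 remove [cvdfs] add [gzw,bbi] -> 14 lines: fhtn una fud cnrgl zckk nugl jrxae rfguo elnc jirm lpbet gzw bbi qggp
Hunk 2: at line 11 remove [gzw,bbi] add [caa,ibqbf,gxtet] -> 15 lines: fhtn una fud cnrgl zckk nugl jrxae rfguo elnc jirm lpbet caa ibqbf gxtet qggp
Hunk 3: at line 3 remove [cnrgl] add [rltoe,dns,lsp] -> 17 lines: fhtn una fud rltoe dns lsp zckk nugl jrxae rfguo elnc jirm lpbet caa ibqbf gxtet qggp
Final line 8: nugl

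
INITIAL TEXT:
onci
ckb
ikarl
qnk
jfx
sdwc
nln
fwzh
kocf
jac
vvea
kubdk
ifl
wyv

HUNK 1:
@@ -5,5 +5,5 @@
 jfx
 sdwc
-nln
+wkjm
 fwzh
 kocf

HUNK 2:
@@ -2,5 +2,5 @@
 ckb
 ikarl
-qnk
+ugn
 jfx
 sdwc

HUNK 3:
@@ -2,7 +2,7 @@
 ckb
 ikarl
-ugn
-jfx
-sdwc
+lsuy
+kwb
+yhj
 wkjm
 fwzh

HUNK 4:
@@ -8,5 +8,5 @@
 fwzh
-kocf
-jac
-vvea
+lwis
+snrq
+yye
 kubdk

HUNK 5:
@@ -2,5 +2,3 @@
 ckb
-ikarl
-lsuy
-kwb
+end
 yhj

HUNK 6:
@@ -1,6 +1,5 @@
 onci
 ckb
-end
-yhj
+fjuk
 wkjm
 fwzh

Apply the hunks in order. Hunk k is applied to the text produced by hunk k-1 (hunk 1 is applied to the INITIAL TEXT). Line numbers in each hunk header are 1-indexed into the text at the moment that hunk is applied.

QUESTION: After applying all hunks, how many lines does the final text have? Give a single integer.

Answer: 11

Derivation:
Hunk 1: at line 5 remove [nln] add [wkjm] -> 14 lines: onci ckb ikarl qnk jfx sdwc wkjm fwzh kocf jac vvea kubdk ifl wyv
Hunk 2: at line 2 remove [qnk] add [ugn] -> 14 lines: onci ckb ikarl ugn jfx sdwc wkjm fwzh kocf jac vvea kubdk ifl wyv
Hunk 3: at line 2 remove [ugn,jfx,sdwc] add [lsuy,kwb,yhj] -> 14 lines: onci ckb ikarl lsuy kwb yhj wkjm fwzh kocf jac vvea kubdk ifl wyv
Hunk 4: at line 8 remove [kocf,jac,vvea] add [lwis,snrq,yye] -> 14 lines: onci ckb ikarl lsuy kwb yhj wkjm fwzh lwis snrq yye kubdk ifl wyv
Hunk 5: at line 2 remove [ikarl,lsuy,kwb] add [end] -> 12 lines: onci ckb end yhj wkjm fwzh lwis snrq yye kubdk ifl wyv
Hunk 6: at line 1 remove [end,yhj] add [fjuk] -> 11 lines: onci ckb fjuk wkjm fwzh lwis snrq yye kubdk ifl wyv
Final line count: 11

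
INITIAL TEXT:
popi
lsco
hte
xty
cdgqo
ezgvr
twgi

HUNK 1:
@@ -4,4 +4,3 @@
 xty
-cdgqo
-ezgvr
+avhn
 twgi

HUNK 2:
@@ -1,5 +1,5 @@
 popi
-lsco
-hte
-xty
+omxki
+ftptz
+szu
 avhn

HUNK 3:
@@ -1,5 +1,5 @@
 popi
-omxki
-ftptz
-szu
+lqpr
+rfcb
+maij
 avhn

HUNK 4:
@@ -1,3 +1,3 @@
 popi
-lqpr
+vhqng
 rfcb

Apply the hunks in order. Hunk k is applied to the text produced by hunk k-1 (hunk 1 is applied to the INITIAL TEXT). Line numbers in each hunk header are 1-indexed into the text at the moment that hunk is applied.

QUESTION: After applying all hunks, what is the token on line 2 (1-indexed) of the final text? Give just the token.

Answer: vhqng

Derivation:
Hunk 1: at line 4 remove [cdgqo,ezgvr] add [avhn] -> 6 lines: popi lsco hte xty avhn twgi
Hunk 2: at line 1 remove [lsco,hte,xty] add [omxki,ftptz,szu] -> 6 lines: popi omxki ftptz szu avhn twgi
Hunk 3: at line 1 remove [omxki,ftptz,szu] add [lqpr,rfcb,maij] -> 6 lines: popi lqpr rfcb maij avhn twgi
Hunk 4: at line 1 remove [lqpr] add [vhqng] -> 6 lines: popi vhqng rfcb maij avhn twgi
Final line 2: vhqng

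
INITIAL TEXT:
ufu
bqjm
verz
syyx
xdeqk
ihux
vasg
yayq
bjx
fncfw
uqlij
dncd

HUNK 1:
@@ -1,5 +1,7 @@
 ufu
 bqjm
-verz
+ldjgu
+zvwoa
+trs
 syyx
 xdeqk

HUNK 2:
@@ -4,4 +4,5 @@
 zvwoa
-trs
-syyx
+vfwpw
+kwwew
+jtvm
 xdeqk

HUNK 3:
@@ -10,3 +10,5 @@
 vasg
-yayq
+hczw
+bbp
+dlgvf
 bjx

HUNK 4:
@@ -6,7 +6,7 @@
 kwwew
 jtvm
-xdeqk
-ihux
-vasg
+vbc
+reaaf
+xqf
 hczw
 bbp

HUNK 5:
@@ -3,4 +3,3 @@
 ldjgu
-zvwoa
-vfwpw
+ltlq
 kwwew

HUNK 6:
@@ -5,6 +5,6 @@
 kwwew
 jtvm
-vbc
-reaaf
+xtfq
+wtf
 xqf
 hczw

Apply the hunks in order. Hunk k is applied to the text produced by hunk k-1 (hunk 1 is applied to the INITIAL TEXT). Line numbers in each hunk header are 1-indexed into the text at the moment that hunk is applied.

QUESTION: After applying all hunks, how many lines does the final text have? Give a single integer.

Hunk 1: at line 1 remove [verz] add [ldjgu,zvwoa,trs] -> 14 lines: ufu bqjm ldjgu zvwoa trs syyx xdeqk ihux vasg yayq bjx fncfw uqlij dncd
Hunk 2: at line 4 remove [trs,syyx] add [vfwpw,kwwew,jtvm] -> 15 lines: ufu bqjm ldjgu zvwoa vfwpw kwwew jtvm xdeqk ihux vasg yayq bjx fncfw uqlij dncd
Hunk 3: at line 10 remove [yayq] add [hczw,bbp,dlgvf] -> 17 lines: ufu bqjm ldjgu zvwoa vfwpw kwwew jtvm xdeqk ihux vasg hczw bbp dlgvf bjx fncfw uqlij dncd
Hunk 4: at line 6 remove [xdeqk,ihux,vasg] add [vbc,reaaf,xqf] -> 17 lines: ufu bqjm ldjgu zvwoa vfwpw kwwew jtvm vbc reaaf xqf hczw bbp dlgvf bjx fncfw uqlij dncd
Hunk 5: at line 3 remove [zvwoa,vfwpw] add [ltlq] -> 16 lines: ufu bqjm ldjgu ltlq kwwew jtvm vbc reaaf xqf hczw bbp dlgvf bjx fncfw uqlij dncd
Hunk 6: at line 5 remove [vbc,reaaf] add [xtfq,wtf] -> 16 lines: ufu bqjm ldjgu ltlq kwwew jtvm xtfq wtf xqf hczw bbp dlgvf bjx fncfw uqlij dncd
Final line count: 16

Answer: 16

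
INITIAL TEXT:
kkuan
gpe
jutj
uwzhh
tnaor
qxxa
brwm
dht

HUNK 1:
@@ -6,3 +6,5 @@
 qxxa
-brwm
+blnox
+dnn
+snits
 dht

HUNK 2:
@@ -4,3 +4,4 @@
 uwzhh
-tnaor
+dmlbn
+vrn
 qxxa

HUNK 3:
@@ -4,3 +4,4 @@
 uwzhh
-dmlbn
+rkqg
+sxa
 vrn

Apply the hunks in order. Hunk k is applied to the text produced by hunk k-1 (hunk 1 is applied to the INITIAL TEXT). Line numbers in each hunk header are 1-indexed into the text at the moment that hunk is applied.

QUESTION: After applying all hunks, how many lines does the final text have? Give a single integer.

Hunk 1: at line 6 remove [brwm] add [blnox,dnn,snits] -> 10 lines: kkuan gpe jutj uwzhh tnaor qxxa blnox dnn snits dht
Hunk 2: at line 4 remove [tnaor] add [dmlbn,vrn] -> 11 lines: kkuan gpe jutj uwzhh dmlbn vrn qxxa blnox dnn snits dht
Hunk 3: at line 4 remove [dmlbn] add [rkqg,sxa] -> 12 lines: kkuan gpe jutj uwzhh rkqg sxa vrn qxxa blnox dnn snits dht
Final line count: 12

Answer: 12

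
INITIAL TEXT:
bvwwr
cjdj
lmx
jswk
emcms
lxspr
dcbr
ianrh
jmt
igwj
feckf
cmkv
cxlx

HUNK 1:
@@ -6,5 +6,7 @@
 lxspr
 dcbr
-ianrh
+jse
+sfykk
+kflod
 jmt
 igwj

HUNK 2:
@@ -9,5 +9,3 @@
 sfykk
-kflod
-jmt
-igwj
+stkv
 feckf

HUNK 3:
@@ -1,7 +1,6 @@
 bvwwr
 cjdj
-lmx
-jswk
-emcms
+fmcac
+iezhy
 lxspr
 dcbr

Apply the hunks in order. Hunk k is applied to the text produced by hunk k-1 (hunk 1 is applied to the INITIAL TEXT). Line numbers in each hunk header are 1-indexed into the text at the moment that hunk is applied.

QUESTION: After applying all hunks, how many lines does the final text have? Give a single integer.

Hunk 1: at line 6 remove [ianrh] add [jse,sfykk,kflod] -> 15 lines: bvwwr cjdj lmx jswk emcms lxspr dcbr jse sfykk kflod jmt igwj feckf cmkv cxlx
Hunk 2: at line 9 remove [kflod,jmt,igwj] add [stkv] -> 13 lines: bvwwr cjdj lmx jswk emcms lxspr dcbr jse sfykk stkv feckf cmkv cxlx
Hunk 3: at line 1 remove [lmx,jswk,emcms] add [fmcac,iezhy] -> 12 lines: bvwwr cjdj fmcac iezhy lxspr dcbr jse sfykk stkv feckf cmkv cxlx
Final line count: 12

Answer: 12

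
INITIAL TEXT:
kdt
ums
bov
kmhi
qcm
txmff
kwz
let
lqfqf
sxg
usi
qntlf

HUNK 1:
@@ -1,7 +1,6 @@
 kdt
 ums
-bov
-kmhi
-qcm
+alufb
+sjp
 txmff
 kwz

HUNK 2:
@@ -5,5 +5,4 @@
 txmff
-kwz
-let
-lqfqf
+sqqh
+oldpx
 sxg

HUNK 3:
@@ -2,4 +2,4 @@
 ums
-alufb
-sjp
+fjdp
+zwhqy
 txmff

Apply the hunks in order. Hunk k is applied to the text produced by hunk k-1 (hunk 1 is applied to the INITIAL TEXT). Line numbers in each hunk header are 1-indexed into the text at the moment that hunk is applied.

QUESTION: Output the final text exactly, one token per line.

Hunk 1: at line 1 remove [bov,kmhi,qcm] add [alufb,sjp] -> 11 lines: kdt ums alufb sjp txmff kwz let lqfqf sxg usi qntlf
Hunk 2: at line 5 remove [kwz,let,lqfqf] add [sqqh,oldpx] -> 10 lines: kdt ums alufb sjp txmff sqqh oldpx sxg usi qntlf
Hunk 3: at line 2 remove [alufb,sjp] add [fjdp,zwhqy] -> 10 lines: kdt ums fjdp zwhqy txmff sqqh oldpx sxg usi qntlf

Answer: kdt
ums
fjdp
zwhqy
txmff
sqqh
oldpx
sxg
usi
qntlf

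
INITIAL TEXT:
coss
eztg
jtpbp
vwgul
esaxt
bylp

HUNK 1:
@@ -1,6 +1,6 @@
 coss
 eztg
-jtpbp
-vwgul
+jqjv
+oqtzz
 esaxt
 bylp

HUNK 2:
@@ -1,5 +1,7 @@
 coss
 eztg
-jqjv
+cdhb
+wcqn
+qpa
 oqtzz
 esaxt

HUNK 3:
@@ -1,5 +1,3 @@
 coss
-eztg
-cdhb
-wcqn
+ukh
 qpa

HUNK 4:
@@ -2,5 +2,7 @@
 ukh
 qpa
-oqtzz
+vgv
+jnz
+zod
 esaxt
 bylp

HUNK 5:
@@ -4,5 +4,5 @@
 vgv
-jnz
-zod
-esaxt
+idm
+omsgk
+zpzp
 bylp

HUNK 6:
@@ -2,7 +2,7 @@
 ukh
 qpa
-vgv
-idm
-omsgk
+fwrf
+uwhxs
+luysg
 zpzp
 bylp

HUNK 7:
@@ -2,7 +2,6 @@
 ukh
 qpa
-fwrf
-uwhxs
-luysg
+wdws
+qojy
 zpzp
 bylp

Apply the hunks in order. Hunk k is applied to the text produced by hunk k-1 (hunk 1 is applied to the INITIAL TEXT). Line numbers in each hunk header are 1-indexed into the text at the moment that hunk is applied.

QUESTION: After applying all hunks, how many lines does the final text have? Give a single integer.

Answer: 7

Derivation:
Hunk 1: at line 1 remove [jtpbp,vwgul] add [jqjv,oqtzz] -> 6 lines: coss eztg jqjv oqtzz esaxt bylp
Hunk 2: at line 1 remove [jqjv] add [cdhb,wcqn,qpa] -> 8 lines: coss eztg cdhb wcqn qpa oqtzz esaxt bylp
Hunk 3: at line 1 remove [eztg,cdhb,wcqn] add [ukh] -> 6 lines: coss ukh qpa oqtzz esaxt bylp
Hunk 4: at line 2 remove [oqtzz] add [vgv,jnz,zod] -> 8 lines: coss ukh qpa vgv jnz zod esaxt bylp
Hunk 5: at line 4 remove [jnz,zod,esaxt] add [idm,omsgk,zpzp] -> 8 lines: coss ukh qpa vgv idm omsgk zpzp bylp
Hunk 6: at line 2 remove [vgv,idm,omsgk] add [fwrf,uwhxs,luysg] -> 8 lines: coss ukh qpa fwrf uwhxs luysg zpzp bylp
Hunk 7: at line 2 remove [fwrf,uwhxs,luysg] add [wdws,qojy] -> 7 lines: coss ukh qpa wdws qojy zpzp bylp
Final line count: 7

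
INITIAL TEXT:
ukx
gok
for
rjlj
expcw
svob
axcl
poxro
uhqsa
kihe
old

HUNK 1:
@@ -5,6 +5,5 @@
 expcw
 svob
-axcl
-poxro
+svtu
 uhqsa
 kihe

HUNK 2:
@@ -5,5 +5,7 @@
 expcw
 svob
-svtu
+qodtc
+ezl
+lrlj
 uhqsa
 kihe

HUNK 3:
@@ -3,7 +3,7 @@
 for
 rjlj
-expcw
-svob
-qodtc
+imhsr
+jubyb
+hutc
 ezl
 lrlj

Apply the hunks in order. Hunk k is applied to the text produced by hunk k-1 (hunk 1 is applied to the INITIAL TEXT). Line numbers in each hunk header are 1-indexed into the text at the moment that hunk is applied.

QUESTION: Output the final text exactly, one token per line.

Answer: ukx
gok
for
rjlj
imhsr
jubyb
hutc
ezl
lrlj
uhqsa
kihe
old

Derivation:
Hunk 1: at line 5 remove [axcl,poxro] add [svtu] -> 10 lines: ukx gok for rjlj expcw svob svtu uhqsa kihe old
Hunk 2: at line 5 remove [svtu] add [qodtc,ezl,lrlj] -> 12 lines: ukx gok for rjlj expcw svob qodtc ezl lrlj uhqsa kihe old
Hunk 3: at line 3 remove [expcw,svob,qodtc] add [imhsr,jubyb,hutc] -> 12 lines: ukx gok for rjlj imhsr jubyb hutc ezl lrlj uhqsa kihe old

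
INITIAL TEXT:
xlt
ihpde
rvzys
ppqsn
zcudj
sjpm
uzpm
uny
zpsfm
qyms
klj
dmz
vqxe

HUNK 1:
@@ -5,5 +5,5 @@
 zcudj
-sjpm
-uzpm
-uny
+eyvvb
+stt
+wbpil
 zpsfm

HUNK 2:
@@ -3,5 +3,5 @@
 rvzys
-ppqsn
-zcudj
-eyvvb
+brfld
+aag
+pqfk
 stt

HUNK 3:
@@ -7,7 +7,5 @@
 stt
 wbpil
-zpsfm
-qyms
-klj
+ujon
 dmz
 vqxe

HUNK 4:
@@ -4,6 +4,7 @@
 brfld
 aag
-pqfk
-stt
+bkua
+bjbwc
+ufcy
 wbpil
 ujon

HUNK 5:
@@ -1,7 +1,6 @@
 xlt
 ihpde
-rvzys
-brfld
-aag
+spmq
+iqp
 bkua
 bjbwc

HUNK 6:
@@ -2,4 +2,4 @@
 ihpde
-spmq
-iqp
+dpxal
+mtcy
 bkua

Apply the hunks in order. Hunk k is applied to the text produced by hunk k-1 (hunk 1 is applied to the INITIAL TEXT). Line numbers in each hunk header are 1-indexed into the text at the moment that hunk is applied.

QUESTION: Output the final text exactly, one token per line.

Answer: xlt
ihpde
dpxal
mtcy
bkua
bjbwc
ufcy
wbpil
ujon
dmz
vqxe

Derivation:
Hunk 1: at line 5 remove [sjpm,uzpm,uny] add [eyvvb,stt,wbpil] -> 13 lines: xlt ihpde rvzys ppqsn zcudj eyvvb stt wbpil zpsfm qyms klj dmz vqxe
Hunk 2: at line 3 remove [ppqsn,zcudj,eyvvb] add [brfld,aag,pqfk] -> 13 lines: xlt ihpde rvzys brfld aag pqfk stt wbpil zpsfm qyms klj dmz vqxe
Hunk 3: at line 7 remove [zpsfm,qyms,klj] add [ujon] -> 11 lines: xlt ihpde rvzys brfld aag pqfk stt wbpil ujon dmz vqxe
Hunk 4: at line 4 remove [pqfk,stt] add [bkua,bjbwc,ufcy] -> 12 lines: xlt ihpde rvzys brfld aag bkua bjbwc ufcy wbpil ujon dmz vqxe
Hunk 5: at line 1 remove [rvzys,brfld,aag] add [spmq,iqp] -> 11 lines: xlt ihpde spmq iqp bkua bjbwc ufcy wbpil ujon dmz vqxe
Hunk 6: at line 2 remove [spmq,iqp] add [dpxal,mtcy] -> 11 lines: xlt ihpde dpxal mtcy bkua bjbwc ufcy wbpil ujon dmz vqxe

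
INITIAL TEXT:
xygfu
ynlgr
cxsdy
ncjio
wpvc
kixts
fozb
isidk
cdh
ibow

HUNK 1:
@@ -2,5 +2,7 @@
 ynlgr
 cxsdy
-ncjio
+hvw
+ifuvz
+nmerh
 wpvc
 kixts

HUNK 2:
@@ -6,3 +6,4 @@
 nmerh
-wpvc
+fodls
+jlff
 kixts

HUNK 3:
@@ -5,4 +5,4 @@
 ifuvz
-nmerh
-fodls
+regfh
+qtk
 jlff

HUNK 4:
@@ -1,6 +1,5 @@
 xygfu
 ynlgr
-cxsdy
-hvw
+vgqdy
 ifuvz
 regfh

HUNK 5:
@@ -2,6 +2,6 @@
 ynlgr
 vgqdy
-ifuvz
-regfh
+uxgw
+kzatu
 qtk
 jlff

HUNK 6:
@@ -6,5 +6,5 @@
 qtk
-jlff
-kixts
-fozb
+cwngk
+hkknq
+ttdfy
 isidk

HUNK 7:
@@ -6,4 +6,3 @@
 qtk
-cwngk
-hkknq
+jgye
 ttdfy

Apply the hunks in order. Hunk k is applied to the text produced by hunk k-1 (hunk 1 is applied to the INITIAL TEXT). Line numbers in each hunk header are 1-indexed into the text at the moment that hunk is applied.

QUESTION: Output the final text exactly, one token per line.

Hunk 1: at line 2 remove [ncjio] add [hvw,ifuvz,nmerh] -> 12 lines: xygfu ynlgr cxsdy hvw ifuvz nmerh wpvc kixts fozb isidk cdh ibow
Hunk 2: at line 6 remove [wpvc] add [fodls,jlff] -> 13 lines: xygfu ynlgr cxsdy hvw ifuvz nmerh fodls jlff kixts fozb isidk cdh ibow
Hunk 3: at line 5 remove [nmerh,fodls] add [regfh,qtk] -> 13 lines: xygfu ynlgr cxsdy hvw ifuvz regfh qtk jlff kixts fozb isidk cdh ibow
Hunk 4: at line 1 remove [cxsdy,hvw] add [vgqdy] -> 12 lines: xygfu ynlgr vgqdy ifuvz regfh qtk jlff kixts fozb isidk cdh ibow
Hunk 5: at line 2 remove [ifuvz,regfh] add [uxgw,kzatu] -> 12 lines: xygfu ynlgr vgqdy uxgw kzatu qtk jlff kixts fozb isidk cdh ibow
Hunk 6: at line 6 remove [jlff,kixts,fozb] add [cwngk,hkknq,ttdfy] -> 12 lines: xygfu ynlgr vgqdy uxgw kzatu qtk cwngk hkknq ttdfy isidk cdh ibow
Hunk 7: at line 6 remove [cwngk,hkknq] add [jgye] -> 11 lines: xygfu ynlgr vgqdy uxgw kzatu qtk jgye ttdfy isidk cdh ibow

Answer: xygfu
ynlgr
vgqdy
uxgw
kzatu
qtk
jgye
ttdfy
isidk
cdh
ibow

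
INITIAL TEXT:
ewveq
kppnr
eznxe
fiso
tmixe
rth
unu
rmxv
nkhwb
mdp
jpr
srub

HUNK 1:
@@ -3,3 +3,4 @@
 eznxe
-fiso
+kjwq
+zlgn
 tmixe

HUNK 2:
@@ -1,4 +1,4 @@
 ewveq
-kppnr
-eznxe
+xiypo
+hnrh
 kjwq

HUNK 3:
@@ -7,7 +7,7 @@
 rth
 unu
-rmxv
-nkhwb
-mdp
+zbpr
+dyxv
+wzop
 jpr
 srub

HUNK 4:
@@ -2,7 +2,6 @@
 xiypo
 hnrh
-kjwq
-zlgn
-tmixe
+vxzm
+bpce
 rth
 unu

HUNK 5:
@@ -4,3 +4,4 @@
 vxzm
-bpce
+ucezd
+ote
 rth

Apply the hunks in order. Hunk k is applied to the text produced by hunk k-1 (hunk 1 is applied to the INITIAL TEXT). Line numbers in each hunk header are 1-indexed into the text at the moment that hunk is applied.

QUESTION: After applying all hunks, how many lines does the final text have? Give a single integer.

Answer: 13

Derivation:
Hunk 1: at line 3 remove [fiso] add [kjwq,zlgn] -> 13 lines: ewveq kppnr eznxe kjwq zlgn tmixe rth unu rmxv nkhwb mdp jpr srub
Hunk 2: at line 1 remove [kppnr,eznxe] add [xiypo,hnrh] -> 13 lines: ewveq xiypo hnrh kjwq zlgn tmixe rth unu rmxv nkhwb mdp jpr srub
Hunk 3: at line 7 remove [rmxv,nkhwb,mdp] add [zbpr,dyxv,wzop] -> 13 lines: ewveq xiypo hnrh kjwq zlgn tmixe rth unu zbpr dyxv wzop jpr srub
Hunk 4: at line 2 remove [kjwq,zlgn,tmixe] add [vxzm,bpce] -> 12 lines: ewveq xiypo hnrh vxzm bpce rth unu zbpr dyxv wzop jpr srub
Hunk 5: at line 4 remove [bpce] add [ucezd,ote] -> 13 lines: ewveq xiypo hnrh vxzm ucezd ote rth unu zbpr dyxv wzop jpr srub
Final line count: 13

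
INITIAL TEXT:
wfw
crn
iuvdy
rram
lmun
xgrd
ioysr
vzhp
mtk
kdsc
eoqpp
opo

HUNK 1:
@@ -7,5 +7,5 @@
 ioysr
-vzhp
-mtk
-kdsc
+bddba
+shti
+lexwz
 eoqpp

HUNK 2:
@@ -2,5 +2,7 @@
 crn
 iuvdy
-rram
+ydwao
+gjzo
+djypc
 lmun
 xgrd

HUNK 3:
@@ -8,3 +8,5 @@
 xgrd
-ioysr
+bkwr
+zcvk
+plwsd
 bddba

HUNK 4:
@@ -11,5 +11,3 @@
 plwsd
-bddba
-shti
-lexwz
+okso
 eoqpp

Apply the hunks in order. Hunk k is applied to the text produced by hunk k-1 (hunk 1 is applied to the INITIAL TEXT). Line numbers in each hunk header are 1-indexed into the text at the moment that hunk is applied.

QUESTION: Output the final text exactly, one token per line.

Hunk 1: at line 7 remove [vzhp,mtk,kdsc] add [bddba,shti,lexwz] -> 12 lines: wfw crn iuvdy rram lmun xgrd ioysr bddba shti lexwz eoqpp opo
Hunk 2: at line 2 remove [rram] add [ydwao,gjzo,djypc] -> 14 lines: wfw crn iuvdy ydwao gjzo djypc lmun xgrd ioysr bddba shti lexwz eoqpp opo
Hunk 3: at line 8 remove [ioysr] add [bkwr,zcvk,plwsd] -> 16 lines: wfw crn iuvdy ydwao gjzo djypc lmun xgrd bkwr zcvk plwsd bddba shti lexwz eoqpp opo
Hunk 4: at line 11 remove [bddba,shti,lexwz] add [okso] -> 14 lines: wfw crn iuvdy ydwao gjzo djypc lmun xgrd bkwr zcvk plwsd okso eoqpp opo

Answer: wfw
crn
iuvdy
ydwao
gjzo
djypc
lmun
xgrd
bkwr
zcvk
plwsd
okso
eoqpp
opo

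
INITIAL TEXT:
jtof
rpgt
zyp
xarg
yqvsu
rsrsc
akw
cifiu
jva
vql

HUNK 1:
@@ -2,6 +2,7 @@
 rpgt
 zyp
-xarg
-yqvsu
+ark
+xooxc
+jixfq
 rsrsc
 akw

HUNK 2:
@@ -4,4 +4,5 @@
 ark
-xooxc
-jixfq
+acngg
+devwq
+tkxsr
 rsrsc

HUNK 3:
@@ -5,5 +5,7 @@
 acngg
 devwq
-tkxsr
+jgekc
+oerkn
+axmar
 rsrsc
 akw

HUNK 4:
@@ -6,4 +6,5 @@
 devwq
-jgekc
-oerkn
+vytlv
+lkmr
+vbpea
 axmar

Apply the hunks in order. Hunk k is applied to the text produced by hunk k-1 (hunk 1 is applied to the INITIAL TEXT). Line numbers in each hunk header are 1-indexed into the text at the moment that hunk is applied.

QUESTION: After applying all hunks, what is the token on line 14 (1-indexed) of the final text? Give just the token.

Answer: jva

Derivation:
Hunk 1: at line 2 remove [xarg,yqvsu] add [ark,xooxc,jixfq] -> 11 lines: jtof rpgt zyp ark xooxc jixfq rsrsc akw cifiu jva vql
Hunk 2: at line 4 remove [xooxc,jixfq] add [acngg,devwq,tkxsr] -> 12 lines: jtof rpgt zyp ark acngg devwq tkxsr rsrsc akw cifiu jva vql
Hunk 3: at line 5 remove [tkxsr] add [jgekc,oerkn,axmar] -> 14 lines: jtof rpgt zyp ark acngg devwq jgekc oerkn axmar rsrsc akw cifiu jva vql
Hunk 4: at line 6 remove [jgekc,oerkn] add [vytlv,lkmr,vbpea] -> 15 lines: jtof rpgt zyp ark acngg devwq vytlv lkmr vbpea axmar rsrsc akw cifiu jva vql
Final line 14: jva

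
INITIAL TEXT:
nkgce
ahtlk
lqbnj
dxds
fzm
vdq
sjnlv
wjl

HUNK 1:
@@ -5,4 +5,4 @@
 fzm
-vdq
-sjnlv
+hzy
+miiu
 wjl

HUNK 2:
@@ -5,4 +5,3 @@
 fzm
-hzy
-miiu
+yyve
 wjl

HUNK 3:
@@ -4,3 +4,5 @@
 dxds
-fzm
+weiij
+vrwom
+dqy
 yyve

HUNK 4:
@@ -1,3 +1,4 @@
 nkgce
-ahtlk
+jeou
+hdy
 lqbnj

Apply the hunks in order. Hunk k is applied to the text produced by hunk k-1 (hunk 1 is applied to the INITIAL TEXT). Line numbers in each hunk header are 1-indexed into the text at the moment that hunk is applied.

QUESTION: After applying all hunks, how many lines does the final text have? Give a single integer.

Hunk 1: at line 5 remove [vdq,sjnlv] add [hzy,miiu] -> 8 lines: nkgce ahtlk lqbnj dxds fzm hzy miiu wjl
Hunk 2: at line 5 remove [hzy,miiu] add [yyve] -> 7 lines: nkgce ahtlk lqbnj dxds fzm yyve wjl
Hunk 3: at line 4 remove [fzm] add [weiij,vrwom,dqy] -> 9 lines: nkgce ahtlk lqbnj dxds weiij vrwom dqy yyve wjl
Hunk 4: at line 1 remove [ahtlk] add [jeou,hdy] -> 10 lines: nkgce jeou hdy lqbnj dxds weiij vrwom dqy yyve wjl
Final line count: 10

Answer: 10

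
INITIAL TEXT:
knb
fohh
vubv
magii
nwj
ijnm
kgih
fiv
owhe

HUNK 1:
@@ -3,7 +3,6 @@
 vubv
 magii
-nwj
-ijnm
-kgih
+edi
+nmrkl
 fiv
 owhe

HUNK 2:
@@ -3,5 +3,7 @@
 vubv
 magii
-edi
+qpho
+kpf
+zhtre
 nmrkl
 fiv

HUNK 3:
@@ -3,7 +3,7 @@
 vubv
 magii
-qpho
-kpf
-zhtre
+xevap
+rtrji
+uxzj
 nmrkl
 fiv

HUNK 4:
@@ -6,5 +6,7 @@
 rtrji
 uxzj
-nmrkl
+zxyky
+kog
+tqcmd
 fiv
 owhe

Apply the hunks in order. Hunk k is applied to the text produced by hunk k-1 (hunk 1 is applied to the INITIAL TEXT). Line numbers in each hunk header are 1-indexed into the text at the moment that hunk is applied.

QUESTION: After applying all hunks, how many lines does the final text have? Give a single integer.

Answer: 12

Derivation:
Hunk 1: at line 3 remove [nwj,ijnm,kgih] add [edi,nmrkl] -> 8 lines: knb fohh vubv magii edi nmrkl fiv owhe
Hunk 2: at line 3 remove [edi] add [qpho,kpf,zhtre] -> 10 lines: knb fohh vubv magii qpho kpf zhtre nmrkl fiv owhe
Hunk 3: at line 3 remove [qpho,kpf,zhtre] add [xevap,rtrji,uxzj] -> 10 lines: knb fohh vubv magii xevap rtrji uxzj nmrkl fiv owhe
Hunk 4: at line 6 remove [nmrkl] add [zxyky,kog,tqcmd] -> 12 lines: knb fohh vubv magii xevap rtrji uxzj zxyky kog tqcmd fiv owhe
Final line count: 12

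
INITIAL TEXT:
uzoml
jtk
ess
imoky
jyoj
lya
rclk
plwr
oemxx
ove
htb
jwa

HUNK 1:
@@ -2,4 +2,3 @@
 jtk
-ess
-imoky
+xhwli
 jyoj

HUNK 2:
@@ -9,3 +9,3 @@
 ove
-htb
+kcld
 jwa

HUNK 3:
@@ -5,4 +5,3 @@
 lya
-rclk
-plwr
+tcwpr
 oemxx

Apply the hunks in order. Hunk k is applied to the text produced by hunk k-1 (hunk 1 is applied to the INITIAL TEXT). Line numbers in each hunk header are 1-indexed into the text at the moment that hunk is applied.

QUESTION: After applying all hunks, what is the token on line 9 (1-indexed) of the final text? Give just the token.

Hunk 1: at line 2 remove [ess,imoky] add [xhwli] -> 11 lines: uzoml jtk xhwli jyoj lya rclk plwr oemxx ove htb jwa
Hunk 2: at line 9 remove [htb] add [kcld] -> 11 lines: uzoml jtk xhwli jyoj lya rclk plwr oemxx ove kcld jwa
Hunk 3: at line 5 remove [rclk,plwr] add [tcwpr] -> 10 lines: uzoml jtk xhwli jyoj lya tcwpr oemxx ove kcld jwa
Final line 9: kcld

Answer: kcld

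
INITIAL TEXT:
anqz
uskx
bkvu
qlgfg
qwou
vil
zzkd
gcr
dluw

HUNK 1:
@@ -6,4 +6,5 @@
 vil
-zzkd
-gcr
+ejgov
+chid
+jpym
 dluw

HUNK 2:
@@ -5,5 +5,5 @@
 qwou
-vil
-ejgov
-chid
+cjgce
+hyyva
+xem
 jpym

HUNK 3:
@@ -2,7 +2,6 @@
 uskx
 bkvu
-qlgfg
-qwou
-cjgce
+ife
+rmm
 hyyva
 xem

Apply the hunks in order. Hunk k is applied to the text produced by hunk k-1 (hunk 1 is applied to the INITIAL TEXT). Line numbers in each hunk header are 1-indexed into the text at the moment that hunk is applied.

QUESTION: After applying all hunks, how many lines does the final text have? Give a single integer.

Hunk 1: at line 6 remove [zzkd,gcr] add [ejgov,chid,jpym] -> 10 lines: anqz uskx bkvu qlgfg qwou vil ejgov chid jpym dluw
Hunk 2: at line 5 remove [vil,ejgov,chid] add [cjgce,hyyva,xem] -> 10 lines: anqz uskx bkvu qlgfg qwou cjgce hyyva xem jpym dluw
Hunk 3: at line 2 remove [qlgfg,qwou,cjgce] add [ife,rmm] -> 9 lines: anqz uskx bkvu ife rmm hyyva xem jpym dluw
Final line count: 9

Answer: 9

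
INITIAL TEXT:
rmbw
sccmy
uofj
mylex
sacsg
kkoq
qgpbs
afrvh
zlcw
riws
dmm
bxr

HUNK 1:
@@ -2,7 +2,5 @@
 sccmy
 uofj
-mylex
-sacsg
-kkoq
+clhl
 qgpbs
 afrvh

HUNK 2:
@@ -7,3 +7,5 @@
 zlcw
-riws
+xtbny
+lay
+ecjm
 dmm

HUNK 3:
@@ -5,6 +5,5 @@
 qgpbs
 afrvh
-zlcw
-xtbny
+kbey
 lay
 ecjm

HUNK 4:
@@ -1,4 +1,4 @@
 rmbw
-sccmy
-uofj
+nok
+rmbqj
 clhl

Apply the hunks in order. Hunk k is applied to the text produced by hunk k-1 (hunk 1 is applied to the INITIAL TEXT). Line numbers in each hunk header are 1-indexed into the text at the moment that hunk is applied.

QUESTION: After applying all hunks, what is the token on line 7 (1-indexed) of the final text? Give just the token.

Hunk 1: at line 2 remove [mylex,sacsg,kkoq] add [clhl] -> 10 lines: rmbw sccmy uofj clhl qgpbs afrvh zlcw riws dmm bxr
Hunk 2: at line 7 remove [riws] add [xtbny,lay,ecjm] -> 12 lines: rmbw sccmy uofj clhl qgpbs afrvh zlcw xtbny lay ecjm dmm bxr
Hunk 3: at line 5 remove [zlcw,xtbny] add [kbey] -> 11 lines: rmbw sccmy uofj clhl qgpbs afrvh kbey lay ecjm dmm bxr
Hunk 4: at line 1 remove [sccmy,uofj] add [nok,rmbqj] -> 11 lines: rmbw nok rmbqj clhl qgpbs afrvh kbey lay ecjm dmm bxr
Final line 7: kbey

Answer: kbey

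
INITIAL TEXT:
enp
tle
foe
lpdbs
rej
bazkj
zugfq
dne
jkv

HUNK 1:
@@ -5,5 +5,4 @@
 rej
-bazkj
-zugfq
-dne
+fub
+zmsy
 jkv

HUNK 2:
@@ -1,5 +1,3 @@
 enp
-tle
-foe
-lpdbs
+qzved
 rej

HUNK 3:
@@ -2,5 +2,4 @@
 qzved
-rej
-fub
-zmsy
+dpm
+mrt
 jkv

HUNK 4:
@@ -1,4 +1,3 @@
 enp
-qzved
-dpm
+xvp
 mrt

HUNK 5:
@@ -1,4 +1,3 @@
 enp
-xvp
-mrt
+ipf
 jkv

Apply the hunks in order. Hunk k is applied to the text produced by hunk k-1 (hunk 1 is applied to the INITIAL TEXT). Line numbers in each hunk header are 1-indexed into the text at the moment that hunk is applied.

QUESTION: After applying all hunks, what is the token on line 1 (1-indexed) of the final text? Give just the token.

Hunk 1: at line 5 remove [bazkj,zugfq,dne] add [fub,zmsy] -> 8 lines: enp tle foe lpdbs rej fub zmsy jkv
Hunk 2: at line 1 remove [tle,foe,lpdbs] add [qzved] -> 6 lines: enp qzved rej fub zmsy jkv
Hunk 3: at line 2 remove [rej,fub,zmsy] add [dpm,mrt] -> 5 lines: enp qzved dpm mrt jkv
Hunk 4: at line 1 remove [qzved,dpm] add [xvp] -> 4 lines: enp xvp mrt jkv
Hunk 5: at line 1 remove [xvp,mrt] add [ipf] -> 3 lines: enp ipf jkv
Final line 1: enp

Answer: enp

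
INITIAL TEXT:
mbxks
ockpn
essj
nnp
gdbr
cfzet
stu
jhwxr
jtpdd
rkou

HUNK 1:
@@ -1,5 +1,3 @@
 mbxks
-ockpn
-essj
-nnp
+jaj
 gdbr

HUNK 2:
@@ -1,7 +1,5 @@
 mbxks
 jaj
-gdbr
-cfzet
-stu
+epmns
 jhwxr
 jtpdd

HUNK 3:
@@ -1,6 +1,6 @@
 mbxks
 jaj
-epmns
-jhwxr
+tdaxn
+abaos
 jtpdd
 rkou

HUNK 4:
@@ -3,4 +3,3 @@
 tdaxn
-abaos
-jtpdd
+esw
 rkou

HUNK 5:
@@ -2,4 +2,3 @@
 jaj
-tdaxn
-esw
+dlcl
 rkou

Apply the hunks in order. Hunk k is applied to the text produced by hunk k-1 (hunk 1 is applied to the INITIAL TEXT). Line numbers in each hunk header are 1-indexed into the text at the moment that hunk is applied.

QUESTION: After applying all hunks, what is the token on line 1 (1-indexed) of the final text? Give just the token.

Answer: mbxks

Derivation:
Hunk 1: at line 1 remove [ockpn,essj,nnp] add [jaj] -> 8 lines: mbxks jaj gdbr cfzet stu jhwxr jtpdd rkou
Hunk 2: at line 1 remove [gdbr,cfzet,stu] add [epmns] -> 6 lines: mbxks jaj epmns jhwxr jtpdd rkou
Hunk 3: at line 1 remove [epmns,jhwxr] add [tdaxn,abaos] -> 6 lines: mbxks jaj tdaxn abaos jtpdd rkou
Hunk 4: at line 3 remove [abaos,jtpdd] add [esw] -> 5 lines: mbxks jaj tdaxn esw rkou
Hunk 5: at line 2 remove [tdaxn,esw] add [dlcl] -> 4 lines: mbxks jaj dlcl rkou
Final line 1: mbxks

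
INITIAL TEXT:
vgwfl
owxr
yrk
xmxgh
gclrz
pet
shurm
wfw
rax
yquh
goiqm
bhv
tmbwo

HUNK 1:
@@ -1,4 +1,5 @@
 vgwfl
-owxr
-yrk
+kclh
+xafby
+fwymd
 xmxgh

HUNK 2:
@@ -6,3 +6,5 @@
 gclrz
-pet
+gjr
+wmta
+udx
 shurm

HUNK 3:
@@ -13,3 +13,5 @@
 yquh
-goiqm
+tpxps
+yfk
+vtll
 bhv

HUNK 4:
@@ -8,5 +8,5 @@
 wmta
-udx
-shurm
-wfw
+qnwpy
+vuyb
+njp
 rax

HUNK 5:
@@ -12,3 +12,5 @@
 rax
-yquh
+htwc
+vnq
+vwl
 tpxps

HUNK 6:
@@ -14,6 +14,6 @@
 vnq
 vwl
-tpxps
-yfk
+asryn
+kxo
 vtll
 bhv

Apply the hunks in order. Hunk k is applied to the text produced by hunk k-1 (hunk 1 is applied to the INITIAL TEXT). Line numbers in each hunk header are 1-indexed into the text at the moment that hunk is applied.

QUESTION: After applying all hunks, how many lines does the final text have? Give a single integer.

Answer: 20

Derivation:
Hunk 1: at line 1 remove [owxr,yrk] add [kclh,xafby,fwymd] -> 14 lines: vgwfl kclh xafby fwymd xmxgh gclrz pet shurm wfw rax yquh goiqm bhv tmbwo
Hunk 2: at line 6 remove [pet] add [gjr,wmta,udx] -> 16 lines: vgwfl kclh xafby fwymd xmxgh gclrz gjr wmta udx shurm wfw rax yquh goiqm bhv tmbwo
Hunk 3: at line 13 remove [goiqm] add [tpxps,yfk,vtll] -> 18 lines: vgwfl kclh xafby fwymd xmxgh gclrz gjr wmta udx shurm wfw rax yquh tpxps yfk vtll bhv tmbwo
Hunk 4: at line 8 remove [udx,shurm,wfw] add [qnwpy,vuyb,njp] -> 18 lines: vgwfl kclh xafby fwymd xmxgh gclrz gjr wmta qnwpy vuyb njp rax yquh tpxps yfk vtll bhv tmbwo
Hunk 5: at line 12 remove [yquh] add [htwc,vnq,vwl] -> 20 lines: vgwfl kclh xafby fwymd xmxgh gclrz gjr wmta qnwpy vuyb njp rax htwc vnq vwl tpxps yfk vtll bhv tmbwo
Hunk 6: at line 14 remove [tpxps,yfk] add [asryn,kxo] -> 20 lines: vgwfl kclh xafby fwymd xmxgh gclrz gjr wmta qnwpy vuyb njp rax htwc vnq vwl asryn kxo vtll bhv tmbwo
Final line count: 20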